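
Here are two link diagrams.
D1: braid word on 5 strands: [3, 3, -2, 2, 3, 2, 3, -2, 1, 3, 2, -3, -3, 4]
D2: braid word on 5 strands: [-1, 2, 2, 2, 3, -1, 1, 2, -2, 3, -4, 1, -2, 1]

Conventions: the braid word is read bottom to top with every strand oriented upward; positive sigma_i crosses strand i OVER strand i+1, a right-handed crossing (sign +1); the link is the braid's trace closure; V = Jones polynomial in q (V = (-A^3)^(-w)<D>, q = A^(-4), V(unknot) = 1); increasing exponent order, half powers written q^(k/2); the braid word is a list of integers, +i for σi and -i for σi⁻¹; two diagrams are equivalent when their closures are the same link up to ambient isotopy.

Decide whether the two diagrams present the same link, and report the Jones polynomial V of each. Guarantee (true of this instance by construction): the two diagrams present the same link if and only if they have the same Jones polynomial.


equivalent: yes
D1 (bracket A^-2 + 2A^6 + A^14; 14 crossings at w = +6): V = q + 2q^3 + q^5
V(D2) = q + 2q^3 + q^5  [14 crossings, <D> = A^-8 + 2 + A^8, w = +4]
observation: from 14 to 14 crossings by R-moves: one link, two diagrams


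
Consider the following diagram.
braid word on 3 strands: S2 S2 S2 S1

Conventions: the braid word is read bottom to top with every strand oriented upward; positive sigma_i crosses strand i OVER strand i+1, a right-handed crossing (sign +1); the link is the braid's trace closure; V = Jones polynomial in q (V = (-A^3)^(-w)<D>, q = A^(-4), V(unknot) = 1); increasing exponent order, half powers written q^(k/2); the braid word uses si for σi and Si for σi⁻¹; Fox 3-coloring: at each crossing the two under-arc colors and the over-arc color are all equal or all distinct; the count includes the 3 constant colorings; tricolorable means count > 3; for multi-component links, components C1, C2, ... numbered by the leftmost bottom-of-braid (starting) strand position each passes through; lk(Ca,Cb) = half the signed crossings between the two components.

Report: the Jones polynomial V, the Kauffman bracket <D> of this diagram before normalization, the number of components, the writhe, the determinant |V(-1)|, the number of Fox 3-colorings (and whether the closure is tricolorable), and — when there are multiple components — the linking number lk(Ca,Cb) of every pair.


V = -q^-4 + q^-3 + q^-1
<D> = A^-8 + 1 - A^4 (w = -4)
1 component over 4 crossings, w = -4
9 Fox colorings among 3^4, |V(-1)| = 3: tricolorable
why: the span of V is 3, forcing >= 3 crossings in any diagram


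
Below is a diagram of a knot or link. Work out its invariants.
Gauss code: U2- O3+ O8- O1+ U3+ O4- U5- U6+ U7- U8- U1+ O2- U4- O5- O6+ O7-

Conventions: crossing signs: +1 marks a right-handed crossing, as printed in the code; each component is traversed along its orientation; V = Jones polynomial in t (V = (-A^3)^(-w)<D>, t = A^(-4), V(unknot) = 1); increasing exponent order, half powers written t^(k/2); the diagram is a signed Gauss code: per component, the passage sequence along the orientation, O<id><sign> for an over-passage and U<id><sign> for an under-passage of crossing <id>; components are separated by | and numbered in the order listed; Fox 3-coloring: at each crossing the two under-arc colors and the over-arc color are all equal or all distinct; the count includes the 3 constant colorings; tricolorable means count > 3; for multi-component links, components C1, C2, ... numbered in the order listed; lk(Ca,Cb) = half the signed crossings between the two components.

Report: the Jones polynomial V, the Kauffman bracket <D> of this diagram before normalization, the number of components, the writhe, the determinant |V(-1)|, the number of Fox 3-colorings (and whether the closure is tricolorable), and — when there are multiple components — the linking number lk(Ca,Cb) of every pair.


V = -t^-4 + t^-3 + t^-1
<D> = A^-2 + A^6 - A^10 (w = -2)
1 component over 8 crossings, w = -2
9 Fox colorings among 3^8, |V(-1)| = 3: tricolorable
why: the span of V is 3, forcing >= 3 crossings in any diagram


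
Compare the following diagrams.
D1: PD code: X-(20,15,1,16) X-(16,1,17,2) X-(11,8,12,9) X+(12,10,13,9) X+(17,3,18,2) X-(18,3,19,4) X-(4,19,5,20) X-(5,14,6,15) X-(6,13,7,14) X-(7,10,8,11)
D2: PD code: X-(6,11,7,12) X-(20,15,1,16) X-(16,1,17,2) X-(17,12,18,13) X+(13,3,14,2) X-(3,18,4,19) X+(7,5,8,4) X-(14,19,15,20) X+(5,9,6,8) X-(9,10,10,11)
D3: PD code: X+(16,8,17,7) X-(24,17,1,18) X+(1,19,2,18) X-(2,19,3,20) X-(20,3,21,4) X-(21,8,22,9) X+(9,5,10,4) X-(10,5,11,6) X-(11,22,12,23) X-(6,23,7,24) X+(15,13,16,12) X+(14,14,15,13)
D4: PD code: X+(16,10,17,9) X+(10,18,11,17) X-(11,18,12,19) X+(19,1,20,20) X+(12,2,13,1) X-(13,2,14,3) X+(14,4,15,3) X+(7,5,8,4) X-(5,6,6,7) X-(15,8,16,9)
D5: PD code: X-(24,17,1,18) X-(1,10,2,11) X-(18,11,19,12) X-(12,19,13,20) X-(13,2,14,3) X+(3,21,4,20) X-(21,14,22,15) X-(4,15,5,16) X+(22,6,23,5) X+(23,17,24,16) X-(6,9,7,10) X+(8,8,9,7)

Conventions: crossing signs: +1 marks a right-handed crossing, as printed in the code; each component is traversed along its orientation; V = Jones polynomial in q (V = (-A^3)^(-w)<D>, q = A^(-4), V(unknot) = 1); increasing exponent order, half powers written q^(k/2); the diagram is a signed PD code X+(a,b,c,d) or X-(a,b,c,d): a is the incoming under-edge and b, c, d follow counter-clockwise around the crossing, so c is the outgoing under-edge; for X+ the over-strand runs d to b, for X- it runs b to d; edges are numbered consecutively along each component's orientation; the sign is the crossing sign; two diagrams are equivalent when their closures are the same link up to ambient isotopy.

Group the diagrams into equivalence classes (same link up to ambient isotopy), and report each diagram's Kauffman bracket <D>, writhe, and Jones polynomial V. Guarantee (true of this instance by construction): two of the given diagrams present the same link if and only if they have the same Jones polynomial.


grouping into links: {D1} | {D2, D3, D5} | {D4}
V(D1) = -q^-4 + q^-3 + q^-1  (w -6, c 10, <D> = A^-14 + A^-6 - A^-2)
D2 (bracket A^-8 - A^-4 + 2 - A^4 + A^8 - A^12; 10 crossings at w = -4): V = -q^-6 + q^-5 - q^-4 + 2q^-3 - q^-2 + q^-1
D3 (bracket A^-2 - A^2 + 2A^6 - A^10 + A^14 - A^18; 12 crossings at w = -2): V = -q^-6 + q^-5 - q^-4 + 2q^-3 - q^-2 + q^-1
V(D4) = 1  (w +2, c 10, <D> = A^6)
D5 (bracket A^-8 - A^-4 + 2 - A^4 + A^8 - A^12; 12 crossings at w = -4): V = -q^-6 + q^-5 - q^-4 + 2q^-3 - q^-2 + q^-1
why: 3 classes among 5 diagrams; unequal V(q) rules out equality


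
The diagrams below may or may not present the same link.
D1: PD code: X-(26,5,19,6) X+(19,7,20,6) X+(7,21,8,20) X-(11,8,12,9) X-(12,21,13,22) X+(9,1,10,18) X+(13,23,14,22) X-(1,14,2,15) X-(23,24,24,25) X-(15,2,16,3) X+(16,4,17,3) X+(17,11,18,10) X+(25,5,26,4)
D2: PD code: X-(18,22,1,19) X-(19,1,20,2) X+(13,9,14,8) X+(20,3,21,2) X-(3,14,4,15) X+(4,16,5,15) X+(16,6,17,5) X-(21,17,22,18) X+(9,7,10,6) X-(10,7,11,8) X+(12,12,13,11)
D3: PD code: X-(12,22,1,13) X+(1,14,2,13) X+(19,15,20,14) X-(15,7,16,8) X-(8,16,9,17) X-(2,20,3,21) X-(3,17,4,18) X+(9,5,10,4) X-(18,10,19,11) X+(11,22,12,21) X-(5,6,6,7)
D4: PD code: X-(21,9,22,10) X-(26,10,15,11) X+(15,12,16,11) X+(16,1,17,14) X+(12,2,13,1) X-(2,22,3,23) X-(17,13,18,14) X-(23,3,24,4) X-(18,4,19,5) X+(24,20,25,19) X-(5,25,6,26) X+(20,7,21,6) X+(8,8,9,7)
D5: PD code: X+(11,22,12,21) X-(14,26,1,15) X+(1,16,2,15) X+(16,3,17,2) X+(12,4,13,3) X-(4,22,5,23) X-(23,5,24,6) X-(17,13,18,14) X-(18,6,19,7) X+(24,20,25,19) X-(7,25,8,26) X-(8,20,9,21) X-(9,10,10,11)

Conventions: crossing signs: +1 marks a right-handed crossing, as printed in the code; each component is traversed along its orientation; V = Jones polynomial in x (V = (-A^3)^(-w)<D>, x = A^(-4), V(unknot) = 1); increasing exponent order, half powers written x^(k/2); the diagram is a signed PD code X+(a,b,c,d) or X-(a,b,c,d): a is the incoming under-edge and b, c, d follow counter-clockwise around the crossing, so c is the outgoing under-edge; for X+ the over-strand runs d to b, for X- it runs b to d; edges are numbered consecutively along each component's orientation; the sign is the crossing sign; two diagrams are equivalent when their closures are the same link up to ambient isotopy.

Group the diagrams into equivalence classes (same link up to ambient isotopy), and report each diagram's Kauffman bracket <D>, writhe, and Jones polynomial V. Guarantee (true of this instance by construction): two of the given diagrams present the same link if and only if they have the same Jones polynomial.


equivalence classes: {D1} | {D2} | {D3, D4, D5}
D1 (bracket A^-15 - A^-11 + 2A^-7 - 2A^-3 + 2A - A^5 + A^9; 13 crossings at w = +1): V = -x^(-3/2) + x^(-1/2) - 2x^(1/2) + 2x^(3/2) - 2x^(5/2) + x^(7/2) - x^(9/2)
V(D2) = -x^(-5/2) - x^(-1/2)  [11 crossings, <D> = A^5 + A^13, w = +1]
V(D3) = -x^(-9/2) - x^(-5/2) + x^(-3/2) - x^(-1/2)  (w -3, c 11, <D> = A^-7 - A^-3 + A + A^9)
V(D4) = -x^(-9/2) - x^(-5/2) + x^(-3/2) - x^(-1/2)  (w -1, c 13, <D> = A^-1 - A^3 + A^7 + A^15)
V(D5) = -x^(-9/2) - x^(-5/2) + x^(-3/2) - x^(-1/2)  (w -3, c 13, <D> = A^-7 - A^-3 + A + A^9)
key observation: V(x) takes 3 values over 5 diagrams, fixing the grouping


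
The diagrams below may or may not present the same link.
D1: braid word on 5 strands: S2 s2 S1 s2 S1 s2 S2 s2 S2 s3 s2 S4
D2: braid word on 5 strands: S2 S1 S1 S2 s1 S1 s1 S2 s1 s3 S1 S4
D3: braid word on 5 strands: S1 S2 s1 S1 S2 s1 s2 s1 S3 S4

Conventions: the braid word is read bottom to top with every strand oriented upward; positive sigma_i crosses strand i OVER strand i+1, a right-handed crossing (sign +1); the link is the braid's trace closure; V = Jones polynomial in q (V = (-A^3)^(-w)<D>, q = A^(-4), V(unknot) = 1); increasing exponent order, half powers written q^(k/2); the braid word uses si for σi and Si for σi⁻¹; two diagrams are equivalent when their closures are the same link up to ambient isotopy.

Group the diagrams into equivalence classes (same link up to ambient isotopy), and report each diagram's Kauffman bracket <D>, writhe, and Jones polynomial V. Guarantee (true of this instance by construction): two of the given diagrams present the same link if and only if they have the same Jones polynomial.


classes: {D1} | {D2} | {D3}
V(D1) = q^-2 - q^-1 + 1 - q + q^2  [12 crossings, <D> = A^-8 - A^-4 + 1 - A^4 + A^8, w = 0]
V(D2) = -q^-6 + q^-5 - q^-4 + 2q^-3 - q^-2 + q^-1  (w -4, c 12, <D> = A^-8 - A^-4 + 2 - A^4 + A^8 - A^12)
V(D3) = 1  (w -2, c 10, <D> = A^-6)
insight: comparing 3 Jones polynomials yields 3 groups


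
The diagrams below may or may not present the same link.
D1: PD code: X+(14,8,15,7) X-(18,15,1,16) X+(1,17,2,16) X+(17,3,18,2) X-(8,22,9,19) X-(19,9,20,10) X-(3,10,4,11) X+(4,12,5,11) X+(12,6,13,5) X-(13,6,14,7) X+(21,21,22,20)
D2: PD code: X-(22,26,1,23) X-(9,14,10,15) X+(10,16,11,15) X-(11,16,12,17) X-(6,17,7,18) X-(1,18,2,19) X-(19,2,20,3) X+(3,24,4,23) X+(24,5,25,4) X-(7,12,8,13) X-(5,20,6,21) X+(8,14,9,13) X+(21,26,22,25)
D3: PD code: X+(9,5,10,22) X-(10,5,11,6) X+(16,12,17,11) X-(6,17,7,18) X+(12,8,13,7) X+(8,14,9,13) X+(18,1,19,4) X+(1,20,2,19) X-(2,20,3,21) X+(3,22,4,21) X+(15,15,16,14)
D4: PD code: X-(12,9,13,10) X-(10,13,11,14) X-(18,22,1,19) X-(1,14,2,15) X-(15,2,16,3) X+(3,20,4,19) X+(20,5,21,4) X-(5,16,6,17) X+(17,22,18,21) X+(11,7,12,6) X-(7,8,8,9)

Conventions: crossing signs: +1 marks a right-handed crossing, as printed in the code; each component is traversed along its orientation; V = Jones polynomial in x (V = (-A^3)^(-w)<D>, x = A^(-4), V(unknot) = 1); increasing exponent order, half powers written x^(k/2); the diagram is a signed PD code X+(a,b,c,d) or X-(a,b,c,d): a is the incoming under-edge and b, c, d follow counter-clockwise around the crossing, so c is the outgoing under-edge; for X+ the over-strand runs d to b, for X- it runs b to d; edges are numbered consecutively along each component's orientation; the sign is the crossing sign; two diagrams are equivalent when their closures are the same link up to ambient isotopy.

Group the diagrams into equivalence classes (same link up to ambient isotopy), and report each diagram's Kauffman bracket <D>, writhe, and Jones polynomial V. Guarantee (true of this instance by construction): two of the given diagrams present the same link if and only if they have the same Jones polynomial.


equivalence classes: {D1} | {D2, D4} | {D3}
D1 (bracket A^5 + A^13; 11 crossings at w = +1): V = -x^(-5/2) - x^(-1/2)
V(D2) = x^(-7/2) - x^(-5/2) + x^(-3/2) - 2x^(-1/2) - x^(3/2)  [13 crossings, <D> = A^-15 + 2A^-7 - A^-3 + A - A^5, w = -3]
V(D3) = -x^(3/2) - 2x^(7/2) + x^(9/2) - x^(11/2) + x^(13/2)  [11 crossings, <D> = -A^-11 + A^-7 - A^-3 + 2A + A^9, w = +5]
D4 (bracket A^-15 + 2A^-7 - A^-3 + A - A^5; 11 crossings at w = -3): V = x^(-7/2) - x^(-5/2) + x^(-3/2) - 2x^(-1/2) - x^(3/2)
observation: 3 classes among 4 diagrams; unequal V(x) rules out equality


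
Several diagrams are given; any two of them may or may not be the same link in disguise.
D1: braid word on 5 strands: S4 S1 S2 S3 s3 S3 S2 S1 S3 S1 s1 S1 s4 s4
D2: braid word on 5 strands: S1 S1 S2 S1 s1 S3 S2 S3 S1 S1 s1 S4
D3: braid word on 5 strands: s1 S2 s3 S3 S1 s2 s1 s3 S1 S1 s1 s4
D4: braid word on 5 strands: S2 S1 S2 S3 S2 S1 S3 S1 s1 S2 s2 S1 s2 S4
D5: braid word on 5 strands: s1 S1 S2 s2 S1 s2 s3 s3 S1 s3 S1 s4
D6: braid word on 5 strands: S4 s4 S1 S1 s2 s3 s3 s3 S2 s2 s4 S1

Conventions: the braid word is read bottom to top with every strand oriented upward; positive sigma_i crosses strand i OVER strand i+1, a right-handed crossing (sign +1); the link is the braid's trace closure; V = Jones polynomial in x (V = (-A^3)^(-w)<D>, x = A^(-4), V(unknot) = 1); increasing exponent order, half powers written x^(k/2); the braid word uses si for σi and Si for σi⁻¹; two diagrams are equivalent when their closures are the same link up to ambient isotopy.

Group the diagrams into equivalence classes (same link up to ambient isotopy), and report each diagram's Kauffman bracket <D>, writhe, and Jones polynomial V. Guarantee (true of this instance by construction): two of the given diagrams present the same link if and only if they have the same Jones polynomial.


classes: {D1, D2, D4} | {D3} | {D5, D6}
V(D1) = x^-8 - 2x^-7 + x^-6 - 2x^-5 + 2x^-4 + x^-2  [14 crossings, <D> = A^-10 + 2A^-2 - 2A^2 + A^6 - 2A^10 + A^14, w = -6]
V(D2) = x^-8 - 2x^-7 + x^-6 - 2x^-5 + 2x^-4 + x^-2  (w -8, c 12, <D> = A^-16 + 2A^-8 - 2A^-4 + 1 - 2A^4 + A^8)
V(D3) = 1  [12 crossings, <D> = A^6, w = +2]
D4 (bracket A^-16 + 2A^-8 - 2A^-4 + 1 - 2A^4 + A^8; 14 crossings at w = -8): V = x^-8 - 2x^-7 + x^-6 - 2x^-5 + 2x^-4 + x^-2
V(D5) = -x^-3 + x^-2 - x^-1 + 3 - x + x^2 - x^3  [12 crossings, <D> = -A^-6 + A^-2 - A^2 + 3A^6 - A^10 + A^14 - A^18, w = +2]
V(D6) = -x^-3 + x^-2 - x^-1 + 3 - x + x^2 - x^3  [12 crossings, <D> = -A^-6 + A^-2 - A^2 + 3A^6 - A^10 + A^14 - A^18, w = +2]
note: comparing 6 Jones polynomials yields 3 groups


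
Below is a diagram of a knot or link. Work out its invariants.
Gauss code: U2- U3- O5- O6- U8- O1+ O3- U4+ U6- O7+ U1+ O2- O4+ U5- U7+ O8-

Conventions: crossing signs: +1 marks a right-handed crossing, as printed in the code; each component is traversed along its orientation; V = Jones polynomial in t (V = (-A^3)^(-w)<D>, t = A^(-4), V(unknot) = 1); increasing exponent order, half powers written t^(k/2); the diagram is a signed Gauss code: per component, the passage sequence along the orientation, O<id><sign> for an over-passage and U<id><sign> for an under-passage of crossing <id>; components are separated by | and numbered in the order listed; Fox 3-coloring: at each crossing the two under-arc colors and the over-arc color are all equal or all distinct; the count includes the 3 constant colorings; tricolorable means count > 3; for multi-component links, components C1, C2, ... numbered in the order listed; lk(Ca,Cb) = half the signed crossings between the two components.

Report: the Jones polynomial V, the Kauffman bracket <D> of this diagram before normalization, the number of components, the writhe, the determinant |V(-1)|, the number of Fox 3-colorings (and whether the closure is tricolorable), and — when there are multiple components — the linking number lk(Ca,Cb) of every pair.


V(t) = -t^-5 + t^-4 - t^-3 + 2t^-2 - t^-1 + 2 - t
bracket: -A^-10 + 2A^-6 - A^-2 + 2A^2 - A^6 + A^10 - A^14, w = -2
1 component, writhe -2, over 8 crossings
det 9, colorings 9 of 3^8 — tricolorable
observation: det 9 = |V(-1)|; divisible by 3, so tricolorable


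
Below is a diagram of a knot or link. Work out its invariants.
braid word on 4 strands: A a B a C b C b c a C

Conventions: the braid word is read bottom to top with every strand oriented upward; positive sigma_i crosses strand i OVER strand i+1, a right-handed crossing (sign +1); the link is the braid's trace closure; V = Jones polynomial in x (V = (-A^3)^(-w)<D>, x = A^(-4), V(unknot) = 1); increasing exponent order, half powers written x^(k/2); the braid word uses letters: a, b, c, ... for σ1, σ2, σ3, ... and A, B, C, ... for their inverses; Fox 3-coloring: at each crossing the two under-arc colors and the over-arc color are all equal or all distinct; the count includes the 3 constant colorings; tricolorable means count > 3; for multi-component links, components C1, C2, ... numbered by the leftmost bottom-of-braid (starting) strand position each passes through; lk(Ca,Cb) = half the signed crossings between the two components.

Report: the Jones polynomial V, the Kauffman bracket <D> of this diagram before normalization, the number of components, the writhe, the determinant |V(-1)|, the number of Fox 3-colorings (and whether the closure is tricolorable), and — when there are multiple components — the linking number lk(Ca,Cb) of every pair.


V(x) = x^-2 - x^-1 + 2 - 2x + x^2 - x^3 + x^4
bracket: -A^-13 + A^-9 - A^-5 + 2A^-1 - 2A^3 + A^7 - A^11, w = +1
1 component, writhe +1, over 11 crossings
det 9, colorings 9 of 3^11 — tricolorable
observation: the span of V is 6, forcing >= 6 crossings in any diagram


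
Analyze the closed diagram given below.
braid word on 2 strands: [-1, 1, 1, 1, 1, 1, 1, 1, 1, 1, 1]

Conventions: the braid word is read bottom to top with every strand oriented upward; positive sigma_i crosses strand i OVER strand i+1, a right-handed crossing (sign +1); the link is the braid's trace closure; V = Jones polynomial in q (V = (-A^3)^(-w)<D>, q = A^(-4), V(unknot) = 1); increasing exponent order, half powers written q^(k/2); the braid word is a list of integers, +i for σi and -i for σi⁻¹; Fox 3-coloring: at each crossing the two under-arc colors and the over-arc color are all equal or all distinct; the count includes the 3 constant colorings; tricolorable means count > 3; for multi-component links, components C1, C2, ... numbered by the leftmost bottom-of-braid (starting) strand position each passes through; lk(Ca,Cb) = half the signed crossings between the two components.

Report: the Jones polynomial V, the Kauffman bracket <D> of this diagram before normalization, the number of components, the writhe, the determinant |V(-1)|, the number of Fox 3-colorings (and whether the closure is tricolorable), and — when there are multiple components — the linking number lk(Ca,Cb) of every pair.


V = q^4 + q^6 - q^7 + q^8 - q^9 + q^10 - q^11 + q^12 - q^13
<D> = A^-25 - A^-21 + A^-17 - A^-13 + A^-9 - A^-5 + A^-1 - A^3 - A^11 (w = +9)
1 component over 11 crossings, w = +9
9 Fox colorings among 3^11, |V(-1)| = 9: tricolorable
why: w = +9 shifts under R1 moves; the (-A^3)^(-9) factor cancels that in V


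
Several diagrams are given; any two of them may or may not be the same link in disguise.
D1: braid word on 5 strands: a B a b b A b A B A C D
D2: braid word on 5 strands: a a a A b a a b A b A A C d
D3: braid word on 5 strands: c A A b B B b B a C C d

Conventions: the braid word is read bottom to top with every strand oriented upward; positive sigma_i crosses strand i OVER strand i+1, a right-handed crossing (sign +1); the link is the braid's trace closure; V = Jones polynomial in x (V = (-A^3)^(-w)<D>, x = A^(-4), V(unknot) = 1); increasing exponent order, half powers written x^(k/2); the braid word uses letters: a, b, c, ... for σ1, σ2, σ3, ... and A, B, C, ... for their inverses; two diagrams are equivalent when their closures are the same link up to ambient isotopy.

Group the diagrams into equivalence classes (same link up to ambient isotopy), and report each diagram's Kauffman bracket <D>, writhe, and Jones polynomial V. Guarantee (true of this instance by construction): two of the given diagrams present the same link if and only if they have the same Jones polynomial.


equivalence classes: {D1} | {D2} | {D3}
D1 (bracket -A^-18 + 2A^-14 - 2A^-10 + 3A^-6 - 2A^-2 + 2A^2 - A^6; 12 crossings at w = -2): V = -x^-3 + 2x^-2 - 2x^-1 + 3 - 2x + 2x^2 - x^3
V(D2) = x - x^2 + 2x^3 - x^4 + x^5 - x^6  (w +4, c 14, <D> = -A^-12 + A^-8 - A^-4 + 2 - A^4 + A^8)
V(D3) = 1  [12 crossings, <D> = A^-6, w = -2]
key observation: 3 values of V(x) split the 3 diagrams


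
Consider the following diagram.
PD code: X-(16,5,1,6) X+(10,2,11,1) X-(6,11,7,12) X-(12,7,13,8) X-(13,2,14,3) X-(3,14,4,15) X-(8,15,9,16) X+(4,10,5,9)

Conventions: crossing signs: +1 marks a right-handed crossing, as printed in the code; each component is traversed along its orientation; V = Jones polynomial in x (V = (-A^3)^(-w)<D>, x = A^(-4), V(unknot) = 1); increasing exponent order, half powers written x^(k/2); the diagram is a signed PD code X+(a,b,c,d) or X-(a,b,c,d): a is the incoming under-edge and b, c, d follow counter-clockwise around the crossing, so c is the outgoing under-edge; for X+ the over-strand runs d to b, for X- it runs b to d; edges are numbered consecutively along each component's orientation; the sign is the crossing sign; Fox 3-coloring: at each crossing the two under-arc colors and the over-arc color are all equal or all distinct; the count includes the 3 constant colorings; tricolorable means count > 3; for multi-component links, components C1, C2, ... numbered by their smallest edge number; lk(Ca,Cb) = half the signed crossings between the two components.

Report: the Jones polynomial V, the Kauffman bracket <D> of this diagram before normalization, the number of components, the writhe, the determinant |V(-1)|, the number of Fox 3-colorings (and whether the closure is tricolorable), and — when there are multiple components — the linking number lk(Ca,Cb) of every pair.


V = x^-7 - 2x^-6 + 2x^-5 - 3x^-4 + 3x^-3 - 2x^-2 + 2x^-1
<D> = 2A^-8 - 2A^-4 + 3 - 3A^4 + 2A^8 - 2A^12 + A^16 (w = -4)
1 component over 8 crossings, w = -4
9 Fox colorings among 3^8, |V(-1)| = 15: tricolorable
why: det 15 = |V(-1)|; divisible by 3, so tricolorable


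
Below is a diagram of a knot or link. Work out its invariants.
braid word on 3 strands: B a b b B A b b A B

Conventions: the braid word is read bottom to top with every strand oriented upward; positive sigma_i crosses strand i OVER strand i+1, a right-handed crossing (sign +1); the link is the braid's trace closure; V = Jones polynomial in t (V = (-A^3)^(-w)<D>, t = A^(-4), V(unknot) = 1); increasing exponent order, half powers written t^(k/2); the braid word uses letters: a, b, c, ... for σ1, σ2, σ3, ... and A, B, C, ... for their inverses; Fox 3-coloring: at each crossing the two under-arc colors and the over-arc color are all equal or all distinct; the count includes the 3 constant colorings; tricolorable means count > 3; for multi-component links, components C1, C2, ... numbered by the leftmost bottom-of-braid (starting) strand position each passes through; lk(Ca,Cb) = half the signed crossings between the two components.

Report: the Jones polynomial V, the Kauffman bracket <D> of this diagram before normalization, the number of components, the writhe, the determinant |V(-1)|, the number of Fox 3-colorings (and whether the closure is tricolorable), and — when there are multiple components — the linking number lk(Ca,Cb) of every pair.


Jones polynomial: V(t) = -t^-3 + t^-2 - t^-1 + 3 - t + t^2 - t^3
<D> = -A^-12 + A^-8 - A^-4 + 3 - A^4 + A^8 - A^12; writhe 0
components 1, writhe 0 (10 crossings)
3-colorings: 27 of 3^10, det 9 — tricolorable
note: free reduction leaves σ2⁻¹ σ1 σ2 σ1⁻¹ σ2 σ2 σ1⁻¹ σ2⁻¹ of the original 10 letters


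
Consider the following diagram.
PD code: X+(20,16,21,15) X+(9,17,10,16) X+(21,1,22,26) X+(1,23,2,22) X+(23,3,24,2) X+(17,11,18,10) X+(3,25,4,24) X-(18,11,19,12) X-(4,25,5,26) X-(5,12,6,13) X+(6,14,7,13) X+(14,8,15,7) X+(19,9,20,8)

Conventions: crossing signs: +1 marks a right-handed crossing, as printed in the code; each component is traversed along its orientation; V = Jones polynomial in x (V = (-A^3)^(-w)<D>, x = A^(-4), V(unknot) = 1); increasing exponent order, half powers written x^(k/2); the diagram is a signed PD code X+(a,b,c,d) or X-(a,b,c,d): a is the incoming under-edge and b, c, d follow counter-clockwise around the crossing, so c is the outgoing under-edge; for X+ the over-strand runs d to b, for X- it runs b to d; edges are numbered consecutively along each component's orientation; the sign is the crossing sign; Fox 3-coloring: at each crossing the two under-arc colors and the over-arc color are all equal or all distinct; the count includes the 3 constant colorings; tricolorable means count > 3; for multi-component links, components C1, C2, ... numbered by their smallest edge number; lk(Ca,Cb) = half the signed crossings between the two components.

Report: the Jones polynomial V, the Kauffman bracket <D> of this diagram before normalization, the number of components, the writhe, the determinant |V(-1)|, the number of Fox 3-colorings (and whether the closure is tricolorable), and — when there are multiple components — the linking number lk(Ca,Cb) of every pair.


Jones polynomial: V(x) = x^2 + 2x^4 - 2x^5 + x^6 - 2x^7 + x^8
<D> = -A^-11 + 2A^-7 - A^-3 + 2A - 2A^5 - A^13; writhe +7
components 1, writhe +7 (13 crossings)
3-colorings: 27 of 3^13, det 9 — tricolorable
note: det 9 = |V(-1)|; divisible by 3, so tricolorable


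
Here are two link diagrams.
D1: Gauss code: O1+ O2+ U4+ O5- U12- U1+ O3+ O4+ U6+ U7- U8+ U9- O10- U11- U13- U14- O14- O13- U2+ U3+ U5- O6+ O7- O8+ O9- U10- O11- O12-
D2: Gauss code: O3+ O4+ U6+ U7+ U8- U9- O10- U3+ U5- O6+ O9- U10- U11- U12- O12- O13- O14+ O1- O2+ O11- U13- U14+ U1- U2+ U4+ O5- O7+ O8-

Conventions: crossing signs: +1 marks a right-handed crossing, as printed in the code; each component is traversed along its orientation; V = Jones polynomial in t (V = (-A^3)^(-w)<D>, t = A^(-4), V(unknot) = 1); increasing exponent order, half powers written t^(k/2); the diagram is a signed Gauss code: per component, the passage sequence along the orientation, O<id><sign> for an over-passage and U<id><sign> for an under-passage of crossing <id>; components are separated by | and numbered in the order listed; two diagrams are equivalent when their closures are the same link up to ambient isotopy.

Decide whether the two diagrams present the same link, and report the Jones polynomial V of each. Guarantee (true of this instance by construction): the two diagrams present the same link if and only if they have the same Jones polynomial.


equivalent: yes
V(D1) = 1  (w -2, c 14, <D> = A^-6)
V(D2) = 1  [14 crossings, <D> = A^-6, w = -2]
key observation: all 2 diagrams share one V(t), hence one class


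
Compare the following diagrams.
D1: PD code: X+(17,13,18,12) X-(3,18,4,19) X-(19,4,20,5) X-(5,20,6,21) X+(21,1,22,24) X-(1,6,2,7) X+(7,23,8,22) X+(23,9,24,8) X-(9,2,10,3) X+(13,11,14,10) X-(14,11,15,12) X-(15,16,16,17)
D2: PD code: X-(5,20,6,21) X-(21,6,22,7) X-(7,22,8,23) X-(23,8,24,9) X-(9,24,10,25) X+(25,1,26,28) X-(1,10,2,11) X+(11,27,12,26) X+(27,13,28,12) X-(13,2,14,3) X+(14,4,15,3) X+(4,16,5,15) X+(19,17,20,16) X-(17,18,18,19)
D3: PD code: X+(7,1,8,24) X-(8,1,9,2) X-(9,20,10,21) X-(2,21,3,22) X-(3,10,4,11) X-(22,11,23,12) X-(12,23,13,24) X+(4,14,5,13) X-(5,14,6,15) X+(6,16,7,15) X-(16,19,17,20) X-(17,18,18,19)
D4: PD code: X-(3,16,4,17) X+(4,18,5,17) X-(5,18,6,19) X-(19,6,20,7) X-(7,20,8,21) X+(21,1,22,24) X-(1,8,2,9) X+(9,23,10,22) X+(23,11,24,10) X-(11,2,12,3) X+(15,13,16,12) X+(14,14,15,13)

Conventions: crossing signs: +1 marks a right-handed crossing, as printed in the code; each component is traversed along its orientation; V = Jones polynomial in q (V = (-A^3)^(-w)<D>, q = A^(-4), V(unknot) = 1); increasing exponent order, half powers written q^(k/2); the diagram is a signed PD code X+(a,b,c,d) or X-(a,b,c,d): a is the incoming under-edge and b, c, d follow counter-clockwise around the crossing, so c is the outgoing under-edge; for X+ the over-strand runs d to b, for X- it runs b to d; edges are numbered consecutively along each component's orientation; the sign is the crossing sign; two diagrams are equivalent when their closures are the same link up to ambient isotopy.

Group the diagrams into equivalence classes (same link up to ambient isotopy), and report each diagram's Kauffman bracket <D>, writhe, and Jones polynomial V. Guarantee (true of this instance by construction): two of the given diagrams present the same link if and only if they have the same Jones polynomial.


grouping into links: {D1, D2, D4} | {D3}
V(D1) = -q^-6 + 2q^-5 - 3q^-4 + 4q^-3 - 4q^-2 + 4q^-1 - 2 + 2q - q^2  (w -2, c 12, <D> = -A^-14 + 2A^-10 - 2A^-6 + 4A^-2 - 4A^2 + 4A^6 - 3A^10 + 2A^14 - A^18)
V(D2) = -q^-6 + 2q^-5 - 3q^-4 + 4q^-3 - 4q^-2 + 4q^-1 - 2 + 2q - q^2  (w -2, c 14, <D> = -A^-14 + 2A^-10 - 2A^-6 + 4A^-2 - 4A^2 + 4A^6 - 3A^10 + 2A^14 - A^18)
V(D3) = -q^-4 + q^-3 + q^-1  [12 crossings, <D> = A^-14 + A^-6 - A^-2, w = -6]
V(D4) = -q^-6 + 2q^-5 - 3q^-4 + 4q^-3 - 4q^-2 + 4q^-1 - 2 + 2q - q^2  (w 0, c 12, <D> = -A^-8 + 2A^-4 - 2 + 4A^4 - 4A^8 + 4A^12 - 3A^16 + 2A^20 - A^24)
why: 2 values of V(q) split the 4 diagrams


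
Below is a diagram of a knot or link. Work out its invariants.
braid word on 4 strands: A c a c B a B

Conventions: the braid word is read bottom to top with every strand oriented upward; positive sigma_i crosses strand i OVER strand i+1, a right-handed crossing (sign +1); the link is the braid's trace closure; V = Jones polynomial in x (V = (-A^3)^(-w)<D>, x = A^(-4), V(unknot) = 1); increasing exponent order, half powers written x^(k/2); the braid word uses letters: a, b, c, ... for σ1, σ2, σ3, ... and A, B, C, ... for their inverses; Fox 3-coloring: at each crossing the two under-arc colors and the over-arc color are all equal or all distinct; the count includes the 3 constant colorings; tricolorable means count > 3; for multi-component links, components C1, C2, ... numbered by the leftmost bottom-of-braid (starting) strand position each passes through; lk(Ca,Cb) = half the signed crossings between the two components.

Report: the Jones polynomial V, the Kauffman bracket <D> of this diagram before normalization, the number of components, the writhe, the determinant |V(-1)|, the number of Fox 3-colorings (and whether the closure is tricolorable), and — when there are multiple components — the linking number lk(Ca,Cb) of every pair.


V = x^-2 + 2 + x^2
<D> = -A^-5 - 2A^3 - A^11 (w = +1)
3 components over 7 crossings, w = +1
lk(C1,C2): -1
lk(C1,C3) = +1
linking number lk(C2,C3) = 0
3 Fox colorings among 3^7, |V(-1)| = 4: not tricolorable
why: span 4 respects span(V) <= c + mu - 1 = 9 for this 3-component diagram


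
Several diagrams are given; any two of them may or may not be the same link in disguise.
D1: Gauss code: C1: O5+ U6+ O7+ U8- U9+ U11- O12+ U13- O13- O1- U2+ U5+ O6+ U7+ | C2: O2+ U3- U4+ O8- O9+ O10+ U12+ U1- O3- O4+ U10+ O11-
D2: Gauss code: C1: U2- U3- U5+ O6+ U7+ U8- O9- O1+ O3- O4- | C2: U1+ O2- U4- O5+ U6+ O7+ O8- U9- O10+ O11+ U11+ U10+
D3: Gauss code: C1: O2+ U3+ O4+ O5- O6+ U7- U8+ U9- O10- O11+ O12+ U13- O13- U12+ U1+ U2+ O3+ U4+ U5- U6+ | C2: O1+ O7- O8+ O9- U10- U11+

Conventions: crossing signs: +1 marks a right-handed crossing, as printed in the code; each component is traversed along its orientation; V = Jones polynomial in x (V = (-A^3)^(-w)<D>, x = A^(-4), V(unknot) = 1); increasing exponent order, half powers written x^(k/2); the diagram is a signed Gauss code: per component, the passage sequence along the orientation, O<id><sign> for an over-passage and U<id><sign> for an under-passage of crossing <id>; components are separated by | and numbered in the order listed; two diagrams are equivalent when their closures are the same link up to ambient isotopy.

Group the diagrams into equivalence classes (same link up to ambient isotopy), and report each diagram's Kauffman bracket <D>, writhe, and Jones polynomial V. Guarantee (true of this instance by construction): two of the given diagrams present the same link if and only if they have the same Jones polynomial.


equivalence classes: {D1, D3} | {D2}
D1 (bracket -A^-9 + A^-1 + A^3 + A^7; 13 crossings at w = +3): V = -x^(1/2) - x^(3/2) - x^(5/2) + x^(9/2)
V(D2) = -x^(-1/2) - x^(1/2)  (w +1, c 11, <D> = A + A^5)
V(D3) = -x^(1/2) - x^(3/2) - x^(5/2) + x^(9/2)  (w +3, c 13, <D> = -A^-9 + A^-1 + A^3 + A^7)
observation: V(x) takes 2 values over 3 diagrams, fixing the grouping


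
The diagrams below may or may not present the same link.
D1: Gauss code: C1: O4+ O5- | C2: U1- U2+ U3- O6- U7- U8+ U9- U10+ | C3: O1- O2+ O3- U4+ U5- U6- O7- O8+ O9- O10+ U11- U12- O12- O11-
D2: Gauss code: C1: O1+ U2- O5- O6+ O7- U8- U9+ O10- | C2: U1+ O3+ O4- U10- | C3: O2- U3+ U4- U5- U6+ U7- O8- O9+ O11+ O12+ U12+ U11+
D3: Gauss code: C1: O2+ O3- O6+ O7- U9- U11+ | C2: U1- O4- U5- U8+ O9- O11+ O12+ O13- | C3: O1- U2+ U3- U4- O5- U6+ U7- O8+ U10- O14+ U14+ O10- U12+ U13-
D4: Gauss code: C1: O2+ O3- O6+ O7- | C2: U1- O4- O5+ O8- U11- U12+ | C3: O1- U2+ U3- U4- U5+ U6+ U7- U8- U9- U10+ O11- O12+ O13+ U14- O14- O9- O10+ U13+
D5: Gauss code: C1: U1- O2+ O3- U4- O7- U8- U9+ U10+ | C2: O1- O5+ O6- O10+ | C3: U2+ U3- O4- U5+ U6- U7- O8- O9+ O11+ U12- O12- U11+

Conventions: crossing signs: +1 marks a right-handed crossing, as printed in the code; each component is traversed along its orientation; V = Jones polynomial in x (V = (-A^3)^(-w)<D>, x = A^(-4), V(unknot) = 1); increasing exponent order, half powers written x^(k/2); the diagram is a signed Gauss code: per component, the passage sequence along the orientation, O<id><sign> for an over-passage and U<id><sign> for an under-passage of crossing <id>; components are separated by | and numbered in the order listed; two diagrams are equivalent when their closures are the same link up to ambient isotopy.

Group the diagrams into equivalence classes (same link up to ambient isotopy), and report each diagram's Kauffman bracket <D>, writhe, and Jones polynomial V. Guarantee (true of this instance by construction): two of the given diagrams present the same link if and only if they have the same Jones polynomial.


equivalence classes: {D1, D2, D3, D4, D5}
D1 (bracket A^-12 + A^-8 + A^-4 + 1; 12 crossings at w = -4): V = x^-3 + x^-2 + x^-1 + 1
V(D2) = x^-3 + x^-2 + x^-1 + 1  [12 crossings, <D> = 1 + A^4 + A^8 + A^12, w = 0]
V(D3) = x^-3 + x^-2 + x^-1 + 1  [14 crossings, <D> = A^-6 + A^-2 + A^2 + A^6, w = -2]
D4 (bracket A^-6 + A^-2 + A^2 + A^6; 14 crossings at w = -2): V = x^-3 + x^-2 + x^-1 + 1
V(D5) = x^-3 + x^-2 + x^-1 + 1  (w -2, c 12, <D> = A^-6 + A^-2 + A^2 + A^6)
key observation: all 5 diagrams share one V(x), hence one class


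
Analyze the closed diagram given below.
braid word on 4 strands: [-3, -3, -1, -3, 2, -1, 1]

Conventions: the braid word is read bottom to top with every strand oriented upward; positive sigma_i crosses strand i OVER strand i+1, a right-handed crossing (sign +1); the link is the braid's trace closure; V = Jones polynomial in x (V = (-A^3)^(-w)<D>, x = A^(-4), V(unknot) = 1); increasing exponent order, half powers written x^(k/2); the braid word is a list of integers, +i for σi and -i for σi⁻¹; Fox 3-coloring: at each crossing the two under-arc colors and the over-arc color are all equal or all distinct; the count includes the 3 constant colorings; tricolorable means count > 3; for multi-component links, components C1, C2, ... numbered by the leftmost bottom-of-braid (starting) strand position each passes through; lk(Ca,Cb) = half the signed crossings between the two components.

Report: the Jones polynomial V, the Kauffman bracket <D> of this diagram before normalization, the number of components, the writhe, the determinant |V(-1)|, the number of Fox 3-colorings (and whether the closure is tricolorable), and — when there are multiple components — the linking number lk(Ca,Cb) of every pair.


Jones polynomial: V(x) = -x^-4 + x^-3 + x^-1
<D> = -A^-5 - A^3 + A^7; writhe -3
components 1, writhe -3 (7 crossings)
3-colorings: 9 of 3^7, det 3 — tricolorable
note: the span of V is 3, forcing >= 3 crossings in any diagram


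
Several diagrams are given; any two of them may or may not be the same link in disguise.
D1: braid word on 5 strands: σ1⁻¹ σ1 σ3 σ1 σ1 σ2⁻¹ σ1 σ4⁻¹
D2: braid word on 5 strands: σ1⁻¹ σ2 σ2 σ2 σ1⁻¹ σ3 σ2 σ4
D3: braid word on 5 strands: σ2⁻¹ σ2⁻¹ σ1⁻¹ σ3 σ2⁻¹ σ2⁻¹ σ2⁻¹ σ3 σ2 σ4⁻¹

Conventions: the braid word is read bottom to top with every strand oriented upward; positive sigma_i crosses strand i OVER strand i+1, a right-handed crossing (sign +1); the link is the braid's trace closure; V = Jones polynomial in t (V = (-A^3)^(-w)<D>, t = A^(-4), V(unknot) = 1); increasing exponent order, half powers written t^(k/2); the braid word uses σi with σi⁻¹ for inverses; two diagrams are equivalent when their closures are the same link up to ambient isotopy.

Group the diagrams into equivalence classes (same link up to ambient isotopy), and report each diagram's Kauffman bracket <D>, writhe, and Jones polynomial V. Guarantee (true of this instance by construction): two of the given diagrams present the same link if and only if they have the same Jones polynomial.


classes: {D1} | {D2} | {D3}
V(D1) = t + t^3 - t^4  [8 crossings, <D> = -A^-10 + A^-6 + A^2, w = +2]
D2 (bracket A^-8 - 2A^-4 + 2 - 2A^4 + 2A^8 - A^12 + A^16; 8 crossings at w = +4): V = t^-1 - 1 + 2t - 2t^2 + 2t^3 - 2t^4 + t^5
V(D3) = t^-5 - 2t^-4 + 2t^-3 - 2t^-2 + 2t^-1 - 1 + t  (w -4, c 10, <D> = A^-16 - A^-12 + 2A^-8 - 2A^-4 + 2 - 2A^4 + A^8)
insight: comparing 3 Jones polynomials yields 3 groups


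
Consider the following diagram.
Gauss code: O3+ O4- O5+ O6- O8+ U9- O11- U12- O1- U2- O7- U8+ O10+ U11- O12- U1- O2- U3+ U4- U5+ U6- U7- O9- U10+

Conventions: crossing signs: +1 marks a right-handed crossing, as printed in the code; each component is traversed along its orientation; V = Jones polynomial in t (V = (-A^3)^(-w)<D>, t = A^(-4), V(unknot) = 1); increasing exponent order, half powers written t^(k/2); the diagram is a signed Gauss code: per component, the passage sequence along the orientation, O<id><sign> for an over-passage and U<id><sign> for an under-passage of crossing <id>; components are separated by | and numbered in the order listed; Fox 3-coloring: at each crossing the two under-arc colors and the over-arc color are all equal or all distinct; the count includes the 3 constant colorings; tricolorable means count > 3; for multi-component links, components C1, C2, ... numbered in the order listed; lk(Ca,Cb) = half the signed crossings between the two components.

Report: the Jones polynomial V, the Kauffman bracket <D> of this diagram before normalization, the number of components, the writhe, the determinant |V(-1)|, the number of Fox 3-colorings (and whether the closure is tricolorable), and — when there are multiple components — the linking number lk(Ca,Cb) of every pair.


Jones polynomial: V(t) = t^-8 - 2t^-7 + 2t^-6 - 3t^-5 + 3t^-4 - 2t^-3 + 2t^-2 - t^-1 + 1
<D> = A^-12 - A^-8 + 2A^-4 - 2 + 3A^4 - 3A^8 + 2A^12 - 2A^16 + A^20; writhe -4
components 1, writhe -4 (12 crossings)
3-colorings: 3 of 3^12, det 17 — not tricolorable
note: V spans 8 powers of t: at least 8 crossings in any diagram


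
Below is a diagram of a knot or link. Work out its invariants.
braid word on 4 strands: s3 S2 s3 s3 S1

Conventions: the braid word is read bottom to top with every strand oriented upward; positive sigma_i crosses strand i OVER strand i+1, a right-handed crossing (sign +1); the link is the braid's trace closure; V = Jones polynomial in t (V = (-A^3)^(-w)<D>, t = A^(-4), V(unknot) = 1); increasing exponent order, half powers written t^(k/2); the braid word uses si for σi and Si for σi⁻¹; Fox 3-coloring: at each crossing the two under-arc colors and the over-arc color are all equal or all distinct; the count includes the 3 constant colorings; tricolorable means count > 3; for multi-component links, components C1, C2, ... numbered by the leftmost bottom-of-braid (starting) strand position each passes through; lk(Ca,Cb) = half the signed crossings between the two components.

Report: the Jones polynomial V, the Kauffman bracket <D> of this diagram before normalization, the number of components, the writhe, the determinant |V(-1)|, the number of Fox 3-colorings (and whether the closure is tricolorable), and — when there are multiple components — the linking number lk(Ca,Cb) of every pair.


V(t) = t + t^3 - t^4
bracket: A^-13 - A^-9 - A^-1, w = +1
1 component, writhe +1, over 5 crossings
det 3, colorings 9 of 3^5 — tricolorable
observation: V spans 3 powers of t: at least 3 crossings in any diagram
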